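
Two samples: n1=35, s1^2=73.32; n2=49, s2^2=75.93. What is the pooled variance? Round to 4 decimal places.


sp^2 = ((n1-1)*s1^2 + (n2-1)*s2^2)/(n1+n2-2)
(n1-1)*s1^2 = 34 * 73.32 = 2492.88
(n2-1)*s2^2 = 48 * 75.93 = 3644.64
numerator = 2492.88 + 3644.64 = 6137.52
n1+n2-2 = 82
sp^2 = 6137.52 / 82 = 76719/1025 ≈ 74.847805

74.8478


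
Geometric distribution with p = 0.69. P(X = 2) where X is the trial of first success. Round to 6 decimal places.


P = (1-p)^(k-1) * p
(1-p)^(k-1) = 0.31^1 = 0.31
P = 0.31 * 0.69 = 0.2139

0.213900


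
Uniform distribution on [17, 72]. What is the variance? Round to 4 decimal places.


Var = (b-a)^2 / 12
(b-a)^2 = (72 - 17)^2 = 3025
Var = 3025/12 ≈ 252.083333

252.0833


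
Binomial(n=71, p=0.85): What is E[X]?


E[X] = n*p = 71 * 0.85 = 60.35

60.35


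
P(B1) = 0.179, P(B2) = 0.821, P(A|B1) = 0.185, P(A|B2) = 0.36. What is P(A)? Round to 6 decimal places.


P(A) = P(A|B1)*P(B1) + P(A|B2)*P(B2)
P(A|B1)*P(B1) = 0.185 * 0.179 = 0.033115
P(A|B2)*P(B2) = 0.36 * 0.821 = 0.29556
P(A) = 0.033115 + 0.29556 = 0.328675

0.328675


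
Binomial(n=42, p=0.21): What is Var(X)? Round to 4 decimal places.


Var = n*p*(1-p) = 42 * 0.21 * 0.79 = 6.9678

6.9678


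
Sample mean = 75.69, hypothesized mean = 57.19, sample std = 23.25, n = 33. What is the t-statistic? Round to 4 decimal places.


t = (xbar - mu0) / (s/sqrt(n))
xbar - mu0 = 75.69 - 57.19 = 18.5
sqrt(33) ≈ 5.74456265
s/sqrt(n) = 23.25 / 5.74456265 ≈ 4.04730550
t = 18.5 / 4.04730550 ≈ 4.570942

4.5709


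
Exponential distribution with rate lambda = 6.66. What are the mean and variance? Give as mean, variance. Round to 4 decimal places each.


mean = 1/lam, var = 1/lam^2
mean = 1 / 6.66 = 50/333 ≈ 0.150150
lam^2 = 6.66^2 = 44.3556
var = 1 / 44.3556 ≈ 0.022545

0.1502, 0.0225


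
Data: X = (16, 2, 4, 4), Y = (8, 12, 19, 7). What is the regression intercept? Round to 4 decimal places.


a = ybar - b*xbar, where b = sum((xi-xbar)(yi-ybar)) / sum((xi-xbar)^2)
n = 4, xbar = 26/4 = 6.5, ybar = 46/4 = 11.5
Sxy = sum((xi-xbar)(yi-ybar)) = -43
Sxx = sum((xi-xbar)^2) = 123
b = Sxy / Sxx = -43/123 ≈ -0.349593
a = 11.5 - (-0.349593) * 6.5 = 1694/123 ≈ 13.772358

13.7724


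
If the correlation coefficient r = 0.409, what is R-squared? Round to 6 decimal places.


R^2 = r^2 = (0.409)^2 = 0.167281

0.167281


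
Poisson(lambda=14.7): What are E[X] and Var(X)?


E[X] = Var(X) = lambda = 14.7

14.7, 14.7


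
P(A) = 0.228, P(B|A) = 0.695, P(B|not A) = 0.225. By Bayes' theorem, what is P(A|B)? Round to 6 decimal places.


P(A|B) = P(B|A)*P(A) / P(B), P(B) = P(B|A)*P(A) + P(B|not A)*P(not A)
P(B|A)*P(A) = 0.695 * 0.228 = 0.15846
P(B|not A)*P(not A) = 0.225 * 0.772 = 0.1737
P(B) = 0.15846 + 0.1737 = 0.33216
P(A|B) = 0.15846 / 0.33216 = 2641/5536 ≈ 0.47705925

0.477059


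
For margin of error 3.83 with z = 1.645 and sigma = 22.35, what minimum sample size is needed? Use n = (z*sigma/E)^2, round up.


z*sigma/E = 1.645 * 22.35 / 3.83 ≈ 9.599413
(z*sigma/E)^2 ≈ 92.148721
round up: n = 93

93


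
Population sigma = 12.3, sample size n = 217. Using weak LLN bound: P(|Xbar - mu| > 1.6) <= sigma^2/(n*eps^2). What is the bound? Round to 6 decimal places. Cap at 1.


bound = min(1, sigma^2/(n*eps^2))
sigma^2 = 12.3^2 = 151.29
n*eps^2 = 217 * 1.6^2 = 217 * 2.56 = 555.52
sigma^2/(n*eps^2) = 151.29 / 555.52 ≈ 0.27233943

0.272339


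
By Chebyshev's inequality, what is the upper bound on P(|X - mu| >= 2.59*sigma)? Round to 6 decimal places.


P <= 1/k^2
k^2 = 2.59^2 = 6.7081
1/k^2 = 1 / 6.7081 ≈ 0.14907351

0.149074


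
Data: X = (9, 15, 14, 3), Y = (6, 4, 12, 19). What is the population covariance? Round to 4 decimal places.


Cov = (1/n)*sum((xi-xbar)(yi-ybar))
n = 4, xbar = 41/4 = 10.25, ybar = 41/4 = 10.25
sum((xi-xbar)(yi-ybar)) = -81.25
Cov = -81.25 / 4 = -20.3125

-20.3125


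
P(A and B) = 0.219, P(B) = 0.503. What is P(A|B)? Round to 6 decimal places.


P(A|B) = P(A and B) / P(B) = 0.219 / 0.503 = 219/503 ≈ 0.43538767

0.435388


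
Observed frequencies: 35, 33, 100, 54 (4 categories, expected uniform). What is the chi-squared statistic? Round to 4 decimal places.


chi2 = sum((O-E)^2/E), E = total/4
total = 222, E = 222/4 = 55.5
(35 - 55.5)^2 / 55.5 = 420.25 / 55.5 = 1681/222 ≈ 7.572072
(33 - 55.5)^2 / 55.5 = 506.25 / 55.5 = 675/74 ≈ 9.121622
(100 - 55.5)^2 / 55.5 = 1980.25 / 55.5 = 7921/222 ≈ 35.680180
(54 - 55.5)^2 / 55.5 = 2.25 / 55.5 = 3/74 ≈ 0.040541
chi2 = 5818/111 ≈ 52.414414

52.4144


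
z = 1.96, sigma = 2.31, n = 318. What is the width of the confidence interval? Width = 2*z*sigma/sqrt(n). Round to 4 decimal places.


width = 2*z*sigma/sqrt(n)
2*z*sigma = 2 * 1.96 * 2.31 = 9.0552
sqrt(318) ≈ 17.832555
width = 9.0552 / 17.832555 ≈ 0.507790

0.5078


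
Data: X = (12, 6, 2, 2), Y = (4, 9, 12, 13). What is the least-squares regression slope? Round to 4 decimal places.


b = sum((xi-xbar)(yi-ybar)) / sum((xi-xbar)^2)
n = 4, xbar = 22/4 = 5.5, ybar = 38/4 = 9.5
Sxy = sum((xi-xbar)(yi-ybar)) = -57
Sxx = sum((xi-xbar)^2) = 67
b = Sxy / Sxx = -57/67 ≈ -0.850746

-0.8507


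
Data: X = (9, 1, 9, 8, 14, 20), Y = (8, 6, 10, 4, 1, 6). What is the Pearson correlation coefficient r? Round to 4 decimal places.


r = sum((xi-xbar)(yi-ybar)) / sqrt(sum((xi-xbar)^2) * sum((yi-ybar)^2))
n = 6, xbar = 61/6 ≈ 10.166667, ybar = 35/6 ≈ 5.833333
Sxy = sum((xi-xbar)(yi-ybar)) = -131/6 ≈ -21.833333
Sxx = sum((xi-xbar)^2) = 1217/6 ≈ 202.833333
Syy = sum((yi-ybar)^2) = 293/6 ≈ 48.833333
sqrt(Sxx*Syy) ≈ 99.524006
r = Sxy / sqrt(Sxx*Syy) = -21.833333 / 99.524006 ≈ -0.219378

-0.2194


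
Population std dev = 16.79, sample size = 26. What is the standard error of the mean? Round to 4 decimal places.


SE = sigma / sqrt(n)
sqrt(26) ≈ 5.099020
SE = 16.79 / 5.099020 ≈ 3.292790

3.2928


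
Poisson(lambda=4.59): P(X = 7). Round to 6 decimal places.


P = e^(-lam) * lam^k / k!
e^(-4.59) ≈ 0.01015286
lam^k = 4.59^7 ≈ 42922.874524
k! = 7! = 5040
P = 0.01015286 * 42922.874524 / 5040 ≈ 0.086466

0.086466


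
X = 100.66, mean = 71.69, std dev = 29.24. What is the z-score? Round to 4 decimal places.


z = (X - mu) / sigma
X - mu = 100.66 - 71.69 = 28.97
z = 28.97 / 29.24 = 2897/2924 ≈ 0.990766

0.9908


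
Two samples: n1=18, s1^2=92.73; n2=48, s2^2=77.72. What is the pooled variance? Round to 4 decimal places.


sp^2 = ((n1-1)*s1^2 + (n2-1)*s2^2)/(n1+n2-2)
(n1-1)*s1^2 = 17 * 92.73 = 1576.41
(n2-1)*s2^2 = 47 * 77.72 = 3652.84
numerator = 1576.41 + 3652.84 = 5229.25
n1+n2-2 = 64
sp^2 = 5229.25 / 64 = 20917/256 ≈ 81.707031

81.7070


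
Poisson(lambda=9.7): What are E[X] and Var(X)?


E[X] = Var(X) = lambda = 9.7

9.7, 9.7


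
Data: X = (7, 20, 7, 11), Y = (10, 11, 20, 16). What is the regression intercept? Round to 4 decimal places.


a = ybar - b*xbar, where b = sum((xi-xbar)(yi-ybar)) / sum((xi-xbar)^2)
n = 4, xbar = 45/4 = 11.25, ybar = 57/4 = 14.25
Sxy = sum((xi-xbar)(yi-ybar)) = -35.25
Sxx = sum((xi-xbar)^2) = 112.75
b = Sxy / Sxx = -141/451 ≈ -0.312639
a = 14.25 - (-0.312639) * 11.25 = 8013/451 ≈ 17.767184

17.7672


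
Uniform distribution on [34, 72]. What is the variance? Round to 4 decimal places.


Var = (b-a)^2 / 12
(b-a)^2 = (72 - 34)^2 = 1444
Var = 1444/12 ≈ 120.333333

120.3333


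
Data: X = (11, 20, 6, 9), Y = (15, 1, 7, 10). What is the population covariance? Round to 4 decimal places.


Cov = (1/n)*sum((xi-xbar)(yi-ybar))
n = 4, xbar = 46/4 = 11.5, ybar = 33/4 = 8.25
sum((xi-xbar)(yi-ybar)) = -62.5
Cov = -62.5 / 4 = -15.625

-15.6250


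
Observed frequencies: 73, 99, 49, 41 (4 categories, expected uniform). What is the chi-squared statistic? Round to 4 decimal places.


chi2 = sum((O-E)^2/E), E = total/4
total = 262, E = 262/4 = 65.5
(73 - 65.5)^2 / 65.5 = 56.25 / 65.5 = 225/262 ≈ 0.858779
(99 - 65.5)^2 / 65.5 = 1122.25 / 65.5 = 4489/262 ≈ 17.133588
(49 - 65.5)^2 / 65.5 = 272.25 / 65.5 = 1089/262 ≈ 4.156489
(41 - 65.5)^2 / 65.5 = 600.25 / 65.5 = 2401/262 ≈ 9.164122
chi2 = 4102/131 ≈ 31.312977

31.3130


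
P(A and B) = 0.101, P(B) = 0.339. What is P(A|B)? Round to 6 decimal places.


P(A|B) = P(A and B) / P(B) = 0.101 / 0.339 = 101/339 ≈ 0.29793510

0.297935


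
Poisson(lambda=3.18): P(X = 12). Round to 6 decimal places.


P = e^(-lam) * lam^k / k!
e^(-3.18) ≈ 0.04158566
lam^k = 3.18^12 ≈ 1069363.705189
k! = 12! = 479001600
P = 0.04158566 * 1069363.705189 / 479001600 ≈ 0.000093

0.000093


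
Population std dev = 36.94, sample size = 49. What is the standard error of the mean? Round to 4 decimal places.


SE = sigma / sqrt(n)
sqrt(49) = 7
SE = 36.94 / 7 = 1847/350 ≈ 5.277143

5.2771


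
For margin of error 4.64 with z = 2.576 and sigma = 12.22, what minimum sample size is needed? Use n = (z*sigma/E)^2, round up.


z*sigma/E = 2.576 * 12.22 / 4.64 ≈ 6.784207
(z*sigma/E)^2 ≈ 46.025463
round up: n = 47

47


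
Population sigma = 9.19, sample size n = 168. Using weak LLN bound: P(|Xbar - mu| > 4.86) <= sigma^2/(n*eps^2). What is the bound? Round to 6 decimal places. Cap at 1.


bound = min(1, sigma^2/(n*eps^2))
sigma^2 = 9.19^2 = 84.4561
n*eps^2 = 168 * 4.86^2 = 168 * 23.6196 = 3968.0928
sigma^2/(n*eps^2) = 84.4561 / 3968.0928 ≈ 0.02128380

0.021284


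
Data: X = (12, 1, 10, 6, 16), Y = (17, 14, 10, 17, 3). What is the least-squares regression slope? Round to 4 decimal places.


b = sum((xi-xbar)(yi-ybar)) / sum((xi-xbar)^2)
n = 5, xbar = 45/5 = 9, ybar = 61/5 = 12.2
Sxy = sum((xi-xbar)(yi-ybar)) = -81
Sxx = sum((xi-xbar)^2) = 132
b = Sxy / Sxx = -27/44 ≈ -0.613636

-0.6136


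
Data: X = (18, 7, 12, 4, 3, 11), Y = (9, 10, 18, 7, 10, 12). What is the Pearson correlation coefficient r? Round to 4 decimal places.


r = sum((xi-xbar)(yi-ybar)) / sqrt(sum((xi-xbar)^2) * sum((yi-ybar)^2))
n = 6, xbar = 55/6 ≈ 9.166667, ybar = 66/6 = 11
Sxy = sum((xi-xbar)(yi-ybar)) = 33
Sxx = sum((xi-xbar)^2) = 953/6 ≈ 158.833333
Syy = sum((yi-ybar)^2) = 72
sqrt(Sxx*Syy) ≈ 106.939235
r = Sxy / sqrt(Sxx*Syy) = 33 / 106.939235 ≈ 0.308586

0.3086


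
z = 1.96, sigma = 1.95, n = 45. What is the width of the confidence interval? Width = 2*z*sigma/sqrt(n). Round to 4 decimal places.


width = 2*z*sigma/sqrt(n)
2*z*sigma = 2 * 1.96 * 1.95 = 7.644
sqrt(45) ≈ 6.708204
width = 7.644 / 6.708204 ≈ 1.139500

1.1395


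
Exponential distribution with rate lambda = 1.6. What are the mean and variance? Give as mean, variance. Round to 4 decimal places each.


mean = 1/lam, var = 1/lam^2
mean = 1 / 1.6 = 0.625
lam^2 = 1.6^2 = 2.56
var = 1 / 2.56 = 0.390625

0.6250, 0.3906


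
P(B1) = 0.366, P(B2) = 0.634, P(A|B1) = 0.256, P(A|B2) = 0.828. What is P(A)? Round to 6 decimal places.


P(A) = P(A|B1)*P(B1) + P(A|B2)*P(B2)
P(A|B1)*P(B1) = 0.256 * 0.366 = 0.093696
P(A|B2)*P(B2) = 0.828 * 0.634 = 0.524952
P(A) = 0.093696 + 0.524952 = 0.618648

0.618648


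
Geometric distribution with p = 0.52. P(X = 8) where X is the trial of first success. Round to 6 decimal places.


P = (1-p)^(k-1) * p
(1-p)^(k-1) = 0.48^7 ≈ 0.005870683
P = 0.005870683 * 0.52 ≈ 0.003052755

0.003053


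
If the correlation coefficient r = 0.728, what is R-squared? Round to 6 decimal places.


R^2 = r^2 = (0.728)^2 = 0.529984

0.529984


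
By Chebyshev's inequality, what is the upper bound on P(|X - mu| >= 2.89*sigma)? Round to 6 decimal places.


P <= 1/k^2
k^2 = 2.89^2 = 8.3521
1/k^2 = 1 / 8.3521 ≈ 0.11973037

0.119730


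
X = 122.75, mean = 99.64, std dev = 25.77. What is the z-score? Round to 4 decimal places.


z = (X - mu) / sigma
X - mu = 122.75 - 99.64 = 23.11
z = 23.11 / 25.77 = 2311/2577 ≈ 0.896779

0.8968


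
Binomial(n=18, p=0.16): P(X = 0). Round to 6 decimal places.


P = C(n,k) * p^k * (1-p)^(n-k)
C(18,0) = 1
p^k = 0.16^0 = 1
(1-p)^(n-k) = 0.84^18 ≈ 0.04335380
P = 1 * 1 * 0.04335380 ≈ 0.043354

0.043354


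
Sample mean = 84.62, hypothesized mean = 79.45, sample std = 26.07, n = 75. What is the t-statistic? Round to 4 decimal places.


t = (xbar - mu0) / (s/sqrt(n))
xbar - mu0 = 84.62 - 79.45 = 5.17
sqrt(75) ≈ 8.66025404
s/sqrt(n) = 26.07 / 8.66025404 ≈ 3.01030430
t = 5.17 / 3.01030430 ≈ 1.717434

1.7174


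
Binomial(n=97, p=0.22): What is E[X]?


E[X] = n*p = 97 * 0.22 = 21.34

21.34


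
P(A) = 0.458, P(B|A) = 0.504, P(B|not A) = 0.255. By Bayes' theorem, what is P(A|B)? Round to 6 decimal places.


P(A|B) = P(B|A)*P(A) / P(B), P(B) = P(B|A)*P(A) + P(B|not A)*P(not A)
P(B|A)*P(A) = 0.504 * 0.458 = 0.230832
P(B|not A)*P(not A) = 0.255 * 0.542 = 0.13821
P(B) = 0.230832 + 0.13821 = 0.369042
P(A|B) = 0.230832 / 0.369042 ≈ 0.62548978

0.625490


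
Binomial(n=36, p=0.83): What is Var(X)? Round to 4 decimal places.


Var = n*p*(1-p) = 36 * 0.83 * 0.17 = 5.0796

5.0796


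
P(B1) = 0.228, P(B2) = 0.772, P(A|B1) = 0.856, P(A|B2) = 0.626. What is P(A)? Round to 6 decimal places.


P(A) = P(A|B1)*P(B1) + P(A|B2)*P(B2)
P(A|B1)*P(B1) = 0.856 * 0.228 = 0.195168
P(A|B2)*P(B2) = 0.626 * 0.772 = 0.483272
P(A) = 0.195168 + 0.483272 = 0.67844

0.678440


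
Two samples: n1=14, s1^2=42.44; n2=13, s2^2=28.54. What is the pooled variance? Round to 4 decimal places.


sp^2 = ((n1-1)*s1^2 + (n2-1)*s2^2)/(n1+n2-2)
(n1-1)*s1^2 = 13 * 42.44 = 551.72
(n2-1)*s2^2 = 12 * 28.54 = 342.48
numerator = 551.72 + 342.48 = 894.2
n1+n2-2 = 25
sp^2 = 894.2 / 25 = 35.768

35.7680


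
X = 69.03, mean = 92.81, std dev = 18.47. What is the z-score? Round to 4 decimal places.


z = (X - mu) / sigma
X - mu = 69.03 - 92.81 = -23.78
z = -23.78 / 18.47 = -2378/1847 ≈ -1.287493

-1.2875


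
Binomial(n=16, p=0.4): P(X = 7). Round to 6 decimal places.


P = C(n,k) * p^k * (1-p)^(n-k)
C(16,7) = 11440
p^k = 0.4^7 = 0.0016384
(1-p)^(n-k) = 0.6^9 ≈ 0.01007770
P = 11440 * 0.0016384 * 0.01007770 ≈ 0.188889

0.188889


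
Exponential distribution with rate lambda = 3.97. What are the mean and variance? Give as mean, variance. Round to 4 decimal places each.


mean = 1/lam, var = 1/lam^2
mean = 1 / 3.97 = 100/397 ≈ 0.251889
lam^2 = 3.97^2 = 15.7609
var = 1 / 15.7609 ≈ 0.063448

0.2519, 0.0634


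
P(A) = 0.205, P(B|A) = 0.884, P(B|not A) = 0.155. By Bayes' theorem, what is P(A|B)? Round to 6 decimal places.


P(A|B) = P(B|A)*P(A) / P(B), P(B) = P(B|A)*P(A) + P(B|not A)*P(not A)
P(B|A)*P(A) = 0.884 * 0.205 = 0.18122
P(B|not A)*P(not A) = 0.155 * 0.795 = 0.123225
P(B) = 0.18122 + 0.123225 = 0.304445
P(A|B) = 0.18122 / 0.304445 ≈ 0.59524709

0.595247


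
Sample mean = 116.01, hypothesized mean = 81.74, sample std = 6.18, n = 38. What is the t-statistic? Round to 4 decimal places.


t = (xbar - mu0) / (s/sqrt(n))
xbar - mu0 = 116.01 - 81.74 = 34.27
sqrt(38) ≈ 6.16441400
s/sqrt(n) = 6.18 / 6.16441400 ≈ 1.00252838
t = 34.27 / 1.00252838 ≈ 34.183571

34.1836


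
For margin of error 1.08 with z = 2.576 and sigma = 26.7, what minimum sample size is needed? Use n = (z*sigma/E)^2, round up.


z*sigma/E = 2.576 * 26.7 / 1.08 = 14329/225 ≈ 63.684444
(z*sigma/E)^2 ≈ 4055.708464
round up: n = 4056

4056


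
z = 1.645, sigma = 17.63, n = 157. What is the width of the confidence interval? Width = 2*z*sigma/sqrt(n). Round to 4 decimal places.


width = 2*z*sigma/sqrt(n)
2*z*sigma = 2 * 1.645 * 17.63 = 58.0027
sqrt(157) ≈ 12.529964
width = 58.0027 / 12.529964 ≈ 4.629119

4.6291


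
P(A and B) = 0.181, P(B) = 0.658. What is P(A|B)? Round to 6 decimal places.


P(A|B) = P(A and B) / P(B) = 0.181 / 0.658 = 181/658 ≈ 0.27507599

0.275076


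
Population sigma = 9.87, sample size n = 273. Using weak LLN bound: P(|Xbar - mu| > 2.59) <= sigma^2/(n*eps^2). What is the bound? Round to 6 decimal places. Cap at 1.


bound = min(1, sigma^2/(n*eps^2))
sigma^2 = 9.87^2 = 97.4169
n*eps^2 = 273 * 2.59^2 = 273 * 6.7081 = 1831.3113
sigma^2/(n*eps^2) = 97.4169 / 1831.3113 ≈ 0.05319516

0.053195


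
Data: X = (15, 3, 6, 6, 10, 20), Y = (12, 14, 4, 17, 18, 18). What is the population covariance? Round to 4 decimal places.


Cov = (1/n)*sum((xi-xbar)(yi-ybar))
n = 6, xbar = 60/6 = 10, ybar = 83/6 ≈ 13.833333
sum((xi-xbar)(yi-ybar)) = 58
Cov = 58 / 6 = 29/3 ≈ 9.666667

9.6667


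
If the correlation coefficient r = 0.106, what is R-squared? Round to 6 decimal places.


R^2 = r^2 = (0.106)^2 = 0.011236

0.011236


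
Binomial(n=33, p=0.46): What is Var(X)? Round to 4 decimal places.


Var = n*p*(1-p) = 33 * 0.46 * 0.54 = 8.1972

8.1972


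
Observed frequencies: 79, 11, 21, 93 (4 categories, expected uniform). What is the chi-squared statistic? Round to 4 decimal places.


chi2 = sum((O-E)^2/E), E = total/4
total = 204, E = 204/4 = 51
(79 - 51)^2 / 51 = 784 / 51 = 784/51 ≈ 15.372549
(11 - 51)^2 / 51 = 1600 / 51 = 1600/51 ≈ 31.372549
(21 - 51)^2 / 51 = 900 / 51 = 300/17 ≈ 17.647059
(93 - 51)^2 / 51 = 1764 / 51 = 588/17 ≈ 34.588235
chi2 = 5048/51 ≈ 98.980392

98.9804


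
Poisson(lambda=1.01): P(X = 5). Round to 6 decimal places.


P = e^(-lam) * lam^k / k!
e^(-1.01) ≈ 0.3642190
lam^k = 1.01^5 ≈ 1.051010
k! = 5! = 120
P = 0.3642190 * 1.051010 / 120 ≈ 0.003190

0.003190


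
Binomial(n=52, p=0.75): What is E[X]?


E[X] = n*p = 52 * 0.75 = 39

39


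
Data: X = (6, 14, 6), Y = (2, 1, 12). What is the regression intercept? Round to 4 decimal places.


a = ybar - b*xbar, where b = sum((xi-xbar)(yi-ybar)) / sum((xi-xbar)^2)
n = 3, xbar = 26/3 ≈ 8.666667, ybar = 15/3 = 5
Sxy = sum((xi-xbar)(yi-ybar)) = -32
Sxx = sum((xi-xbar)^2) = 128/3 ≈ 42.666667
b = Sxy / Sxx = -0.75
a = 5 - (-0.75) * 8.666667 = 11.5

11.5000


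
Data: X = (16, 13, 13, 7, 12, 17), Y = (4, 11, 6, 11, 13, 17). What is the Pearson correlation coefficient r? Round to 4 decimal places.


r = sum((xi-xbar)(yi-ybar)) / sqrt(sum((xi-xbar)^2) * sum((yi-ybar)^2))
n = 6, xbar = 78/6 = 13, ybar = 62/6 = 31/3 ≈ 10.333333
Sxy = sum((xi-xbar)(yi-ybar)) = 1
Sxx = sum((xi-xbar)^2) = 62
Syy = sum((yi-ybar)^2) = 334/3 ≈ 111.333333
sqrt(Sxx*Syy) ≈ 83.082289
r = Sxy / sqrt(Sxx*Syy) = 1 / 83.082289 ≈ 0.012036

0.0120


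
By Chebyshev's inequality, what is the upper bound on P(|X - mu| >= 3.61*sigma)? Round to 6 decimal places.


P <= 1/k^2
k^2 = 3.61^2 = 13.0321
1/k^2 = 1 / 13.0321 ≈ 0.07673360

0.076734


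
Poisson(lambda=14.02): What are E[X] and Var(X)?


E[X] = Var(X) = lambda = 14.02

14.02, 14.02


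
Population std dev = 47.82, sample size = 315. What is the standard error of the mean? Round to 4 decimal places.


SE = sigma / sqrt(n)
sqrt(315) ≈ 17.748239
SE = 47.82 / 17.748239 ≈ 2.694352

2.6944


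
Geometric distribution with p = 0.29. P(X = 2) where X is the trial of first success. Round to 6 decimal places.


P = (1-p)^(k-1) * p
(1-p)^(k-1) = 0.71^1 = 0.71
P = 0.71 * 0.29 = 0.2059

0.205900


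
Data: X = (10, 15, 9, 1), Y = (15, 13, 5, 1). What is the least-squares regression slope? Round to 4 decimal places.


b = sum((xi-xbar)(yi-ybar)) / sum((xi-xbar)^2)
n = 4, xbar = 35/4 = 8.75, ybar = 34/4 = 8.5
Sxy = sum((xi-xbar)(yi-ybar)) = 93.5
Sxx = sum((xi-xbar)^2) = 100.75
b = Sxy / Sxx = 374/403 ≈ 0.928040

0.9280


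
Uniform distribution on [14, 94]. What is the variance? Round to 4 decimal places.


Var = (b-a)^2 / 12
(b-a)^2 = (94 - 14)^2 = 6400
Var = 6400/12 ≈ 533.333333

533.3333


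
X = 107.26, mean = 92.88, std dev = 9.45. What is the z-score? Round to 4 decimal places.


z = (X - mu) / sigma
X - mu = 107.26 - 92.88 = 14.38
z = 14.38 / 9.45 = 1438/945 ≈ 1.521693

1.5217


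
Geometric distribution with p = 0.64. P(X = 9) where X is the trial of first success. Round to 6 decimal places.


P = (1-p)^(k-1) * p
(1-p)^(k-1) = 0.36^8 ≈ 0.0002821110
P = 0.0002821110 * 0.64 ≈ 0.0001805510

0.000181


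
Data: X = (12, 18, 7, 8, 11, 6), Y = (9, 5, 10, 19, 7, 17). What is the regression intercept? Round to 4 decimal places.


a = ybar - b*xbar, where b = sum((xi-xbar)(yi-ybar)) / sum((xi-xbar)^2)
n = 6, xbar = 62/6 = 31/3 ≈ 10.333333, ybar = 67/6 ≈ 11.166667
Sxy = sum((xi-xbar)(yi-ybar)) = -280/3 ≈ -93.333333
Sxx = sum((xi-xbar)^2) = 292/3 ≈ 97.333333
b = Sxy / Sxx = -70/73 ≈ -0.958904
a = 11.166667 - (-0.958904) * 10.333333 = 3077/146 ≈ 21.075342

21.0753


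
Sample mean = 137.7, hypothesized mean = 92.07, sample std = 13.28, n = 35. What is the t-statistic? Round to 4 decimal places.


t = (xbar - mu0) / (s/sqrt(n))
xbar - mu0 = 137.7 - 92.07 = 45.63
sqrt(35) ≈ 5.91607978
s/sqrt(n) = 13.28 / 5.91607978 ≈ 2.24472970
t = 45.63 / 2.24472970 ≈ 20.327614

20.3276


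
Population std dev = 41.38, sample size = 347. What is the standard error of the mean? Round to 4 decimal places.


SE = sigma / sqrt(n)
sqrt(347) ≈ 18.627936
SE = 41.38 / 18.627936 ≈ 2.221395

2.2214


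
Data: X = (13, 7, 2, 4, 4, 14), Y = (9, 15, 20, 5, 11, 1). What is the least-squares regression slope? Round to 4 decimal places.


b = sum((xi-xbar)(yi-ybar)) / sum((xi-xbar)^2)
n = 6, xbar = 44/6 = 22/3 ≈ 7.333333, ybar = 61/6 ≈ 10.166667
Sxy = sum((xi-xbar)(yi-ybar)) = -322/3 ≈ -107.333333
Sxx = sum((xi-xbar)^2) = 382/3 ≈ 127.333333
b = Sxy / Sxx = -161/191 ≈ -0.842932

-0.8429


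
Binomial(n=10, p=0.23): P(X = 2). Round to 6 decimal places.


P = C(n,k) * p^k * (1-p)^(n-k)
C(10,2) = 45
p^k = 0.23^2 = 0.0529
(1-p)^(n-k) = 0.77^8 ≈ 0.1235736
P = 45 * 0.0529 * 0.1235736 ≈ 0.294167

0.294167


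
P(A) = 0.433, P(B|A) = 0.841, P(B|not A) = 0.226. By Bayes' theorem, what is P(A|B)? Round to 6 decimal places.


P(A|B) = P(B|A)*P(A) / P(B), P(B) = P(B|A)*P(A) + P(B|not A)*P(not A)
P(B|A)*P(A) = 0.841 * 0.433 = 0.364153
P(B|not A)*P(not A) = 0.226 * 0.567 = 0.128142
P(B) = 0.364153 + 0.128142 = 0.492295
P(A|B) = 0.364153 / 0.492295 ≈ 0.73970485

0.739705


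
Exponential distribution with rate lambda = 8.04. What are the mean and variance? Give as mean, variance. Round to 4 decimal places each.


mean = 1/lam, var = 1/lam^2
mean = 1 / 8.04 = 25/201 ≈ 0.124378
lam^2 = 8.04^2 = 64.6416
var = 1 / 64.6416 ≈ 0.015470

0.1244, 0.0155


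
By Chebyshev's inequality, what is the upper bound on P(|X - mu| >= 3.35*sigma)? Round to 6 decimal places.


P <= 1/k^2
k^2 = 3.35^2 = 11.2225
1/k^2 = 1 / 11.2225 = 400/4489 ≈ 0.08910671

0.089107


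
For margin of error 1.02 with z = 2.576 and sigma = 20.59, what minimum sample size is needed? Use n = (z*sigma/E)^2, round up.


z*sigma/E = 2.576 * 20.59 / 1.02 = 331499/6375 ≈ 51.999843
(z*sigma/E)^2 ≈ 2703.983686
round up: n = 2704

2704


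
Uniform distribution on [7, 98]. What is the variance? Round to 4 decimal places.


Var = (b-a)^2 / 12
(b-a)^2 = (98 - 7)^2 = 8281
Var = 8281/12 ≈ 690.083333

690.0833


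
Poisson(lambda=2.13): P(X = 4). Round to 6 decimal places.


P = e^(-lam) * lam^k / k!
e^(-2.13) ≈ 0.1188373
lam^k = 2.13^4 ≈ 20.583462
k! = 4! = 24
P = 0.1188373 * 20.583462 / 24 ≈ 0.101920

0.101920


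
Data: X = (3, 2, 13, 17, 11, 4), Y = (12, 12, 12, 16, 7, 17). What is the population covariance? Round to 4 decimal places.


Cov = (1/n)*sum((xi-xbar)(yi-ybar))
n = 6, xbar = 50/6 = 25/3 ≈ 8.333333, ybar = 76/6 = 38/3 ≈ 12.666667
sum((xi-xbar)(yi-ybar)) = -1/3 ≈ -0.333333
Cov = -0.333333 / 6 = -1/18 ≈ -0.055556

-0.0556


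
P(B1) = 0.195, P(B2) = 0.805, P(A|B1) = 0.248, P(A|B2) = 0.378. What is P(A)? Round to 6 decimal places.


P(A) = P(A|B1)*P(B1) + P(A|B2)*P(B2)
P(A|B1)*P(B1) = 0.248 * 0.195 = 0.04836
P(A|B2)*P(B2) = 0.378 * 0.805 = 0.30429
P(A) = 0.04836 + 0.30429 = 0.35265

0.352650


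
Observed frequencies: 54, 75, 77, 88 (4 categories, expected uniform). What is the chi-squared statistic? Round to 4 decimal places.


chi2 = sum((O-E)^2/E), E = total/4
total = 294, E = 294/4 = 73.5
(54 - 73.5)^2 / 73.5 = 380.25 / 73.5 = 507/98 ≈ 5.173469
(75 - 73.5)^2 / 73.5 = 2.25 / 73.5 = 3/98 ≈ 0.030612
(77 - 73.5)^2 / 73.5 = 12.25 / 73.5 = 1/6 ≈ 0.166667
(88 - 73.5)^2 / 73.5 = 210.25 / 73.5 = 841/294 ≈ 2.860544
chi2 = 1210/147 ≈ 8.231293

8.2313


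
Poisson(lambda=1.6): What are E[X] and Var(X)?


E[X] = Var(X) = lambda = 1.6

1.6, 1.6


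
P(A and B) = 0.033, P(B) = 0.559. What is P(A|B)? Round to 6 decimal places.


P(A|B) = P(A and B) / P(B) = 0.033 / 0.559 = 33/559 ≈ 0.05903399

0.059034


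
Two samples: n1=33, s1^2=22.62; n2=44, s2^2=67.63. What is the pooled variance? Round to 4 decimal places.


sp^2 = ((n1-1)*s1^2 + (n2-1)*s2^2)/(n1+n2-2)
(n1-1)*s1^2 = 32 * 22.62 = 723.84
(n2-1)*s2^2 = 43 * 67.63 = 2908.09
numerator = 723.84 + 2908.09 = 3631.93
n1+n2-2 = 75
sp^2 = 3631.93 / 75 = 363193/7500 ≈ 48.425733

48.4257


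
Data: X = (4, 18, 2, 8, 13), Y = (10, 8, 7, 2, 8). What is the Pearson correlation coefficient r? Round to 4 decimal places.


r = sum((xi-xbar)(yi-ybar)) / sqrt(sum((xi-xbar)^2) * sum((yi-ybar)^2))
n = 5, xbar = 45/5 = 9, ybar = 35/5 = 7
Sxy = sum((xi-xbar)(yi-ybar)) = 3
Sxx = sum((xi-xbar)^2) = 172
Syy = sum((yi-ybar)^2) = 36
sqrt(Sxx*Syy) ≈ 78.689262
r = Sxy / sqrt(Sxx*Syy) = 3 / 78.689262 ≈ 0.038125

0.0381


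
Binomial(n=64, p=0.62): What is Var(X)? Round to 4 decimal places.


Var = n*p*(1-p) = 64 * 0.62 * 0.38 = 15.0784

15.0784


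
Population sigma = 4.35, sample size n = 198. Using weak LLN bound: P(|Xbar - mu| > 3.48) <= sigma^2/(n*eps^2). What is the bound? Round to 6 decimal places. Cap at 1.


bound = min(1, sigma^2/(n*eps^2))
sigma^2 = 4.35^2 = 18.9225
n*eps^2 = 198 * 3.48^2 = 198 * 12.1104 = 2397.8592
sigma^2/(n*eps^2) = 18.9225 / 2397.8592 = 25/3168 ≈ 0.00789141

0.007891


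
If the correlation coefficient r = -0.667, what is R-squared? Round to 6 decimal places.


R^2 = r^2 = (-0.667)^2 = 0.444889

0.444889


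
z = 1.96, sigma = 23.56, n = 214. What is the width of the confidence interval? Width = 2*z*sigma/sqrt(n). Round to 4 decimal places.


width = 2*z*sigma/sqrt(n)
2*z*sigma = 2 * 1.96 * 23.56 = 92.3552
sqrt(214) ≈ 14.628739
width = 92.3552 / 14.628739 ≈ 6.313272

6.3133


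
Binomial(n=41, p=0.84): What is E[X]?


E[X] = n*p = 41 * 0.84 = 34.44

34.44


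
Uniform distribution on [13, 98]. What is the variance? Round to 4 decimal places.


Var = (b-a)^2 / 12
(b-a)^2 = (98 - 13)^2 = 7225
Var = 7225/12 ≈ 602.083333

602.0833


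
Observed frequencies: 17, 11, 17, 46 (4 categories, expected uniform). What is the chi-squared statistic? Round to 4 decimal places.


chi2 = sum((O-E)^2/E), E = total/4
total = 91, E = 91/4 = 22.75
(17 - 22.75)^2 / 22.75 = 33.0625 / 22.75 = 529/364 ≈ 1.453297
(11 - 22.75)^2 / 22.75 = 138.0625 / 22.75 = 2209/364 ≈ 6.068681
(17 - 22.75)^2 / 22.75 = 33.0625 / 22.75 = 529/364 ≈ 1.453297
(46 - 22.75)^2 / 22.75 = 540.5625 / 22.75 = 8649/364 ≈ 23.760989
chi2 = 2979/91 ≈ 32.736264

32.7363


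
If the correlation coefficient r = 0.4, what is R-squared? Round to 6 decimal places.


R^2 = r^2 = (0.4)^2 = 0.16

0.160000


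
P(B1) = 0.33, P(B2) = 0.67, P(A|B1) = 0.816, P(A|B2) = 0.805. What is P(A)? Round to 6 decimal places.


P(A) = P(A|B1)*P(B1) + P(A|B2)*P(B2)
P(A|B1)*P(B1) = 0.816 * 0.33 = 0.26928
P(A|B2)*P(B2) = 0.805 * 0.67 = 0.53935
P(A) = 0.26928 + 0.53935 = 0.80863

0.808630


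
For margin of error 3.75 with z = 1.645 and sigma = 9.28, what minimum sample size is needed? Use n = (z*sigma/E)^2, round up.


z*sigma/E = 1.645 * 9.28 / 3.75 = 38164/9375 ≈ 4.070827
(z*sigma/E)^2 ≈ 16.571630
round up: n = 17

17


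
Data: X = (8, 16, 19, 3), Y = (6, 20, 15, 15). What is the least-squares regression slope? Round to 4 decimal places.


b = sum((xi-xbar)(yi-ybar)) / sum((xi-xbar)^2)
n = 4, xbar = 46/4 = 11.5, ybar = 56/4 = 14
Sxy = sum((xi-xbar)(yi-ybar)) = 54
Sxx = sum((xi-xbar)^2) = 161
b = Sxy / Sxx = 54/161 ≈ 0.335404

0.3354


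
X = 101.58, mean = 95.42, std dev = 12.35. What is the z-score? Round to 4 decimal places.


z = (X - mu) / sigma
X - mu = 101.58 - 95.42 = 6.16
z = 6.16 / 12.35 = 616/1235 ≈ 0.498785

0.4988


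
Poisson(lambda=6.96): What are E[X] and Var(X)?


E[X] = Var(X) = lambda = 6.96

6.96, 6.96


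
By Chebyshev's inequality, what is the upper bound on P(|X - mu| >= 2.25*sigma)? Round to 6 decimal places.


P <= 1/k^2
k^2 = 2.25^2 = 5.0625
1/k^2 = 1 / 5.0625 = 16/81 ≈ 0.19753086

0.197531


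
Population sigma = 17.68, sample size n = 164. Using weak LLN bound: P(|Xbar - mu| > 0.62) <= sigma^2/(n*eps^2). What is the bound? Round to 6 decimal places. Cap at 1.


bound = min(1, sigma^2/(n*eps^2))
sigma^2 = 17.68^2 = 312.5824
n*eps^2 = 164 * 0.62^2 = 164 * 0.3844 = 63.0416
sigma^2/(n*eps^2) = 312.5824 / 63.0416 ≈ 4.95835131
this exceeds 1, so the bound is capped at 1

1.000000


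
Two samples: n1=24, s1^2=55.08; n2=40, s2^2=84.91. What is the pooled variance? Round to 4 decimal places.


sp^2 = ((n1-1)*s1^2 + (n2-1)*s2^2)/(n1+n2-2)
(n1-1)*s1^2 = 23 * 55.08 = 1266.84
(n2-1)*s2^2 = 39 * 84.91 = 3311.49
numerator = 1266.84 + 3311.49 = 4578.33
n1+n2-2 = 62
sp^2 = 4578.33 / 62 = 457833/6200 ≈ 73.844032

73.8440


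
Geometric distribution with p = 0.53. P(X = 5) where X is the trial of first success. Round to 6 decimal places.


P = (1-p)^(k-1) * p
(1-p)^(k-1) = 0.47^4 = 0.04879681
P = 0.04879681 * 0.53 ≈ 0.02586231

0.025862


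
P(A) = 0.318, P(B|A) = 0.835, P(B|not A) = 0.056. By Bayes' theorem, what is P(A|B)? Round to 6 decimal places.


P(A|B) = P(B|A)*P(A) / P(B), P(B) = P(B|A)*P(A) + P(B|not A)*P(not A)
P(B|A)*P(A) = 0.835 * 0.318 = 0.26553
P(B|not A)*P(not A) = 0.056 * 0.682 = 0.038192
P(B) = 0.26553 + 0.038192 = 0.303722
P(A|B) = 0.26553 / 0.303722 ≈ 0.87425343

0.874253


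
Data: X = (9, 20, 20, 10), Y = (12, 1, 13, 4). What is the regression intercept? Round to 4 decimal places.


a = ybar - b*xbar, where b = sum((xi-xbar)(yi-ybar)) / sum((xi-xbar)^2)
n = 4, xbar = 59/4 = 14.75, ybar = 30/4 = 7.5
Sxy = sum((xi-xbar)(yi-ybar)) = -14.5
Sxx = sum((xi-xbar)^2) = 110.75
b = Sxy / Sxx = -58/443 ≈ -0.130926
a = 7.5 - (-0.130926) * 14.75 = 4178/443 ≈ 9.431151

9.4312


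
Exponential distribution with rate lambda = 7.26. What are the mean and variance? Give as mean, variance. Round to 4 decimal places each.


mean = 1/lam, var = 1/lam^2
mean = 1 / 7.26 = 50/363 ≈ 0.137741
lam^2 = 7.26^2 = 52.7076
var = 1 / 52.7076 ≈ 0.018973

0.1377, 0.0190


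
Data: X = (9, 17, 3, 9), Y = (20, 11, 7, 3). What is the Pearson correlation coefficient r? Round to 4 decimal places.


r = sum((xi-xbar)(yi-ybar)) / sqrt(sum((xi-xbar)^2) * sum((yi-ybar)^2))
n = 4, xbar = 38/4 = 9.5, ybar = 41/4 = 10.25
Sxy = sum((xi-xbar)(yi-ybar)) = 25.5
Sxx = sum((xi-xbar)^2) = 99
Syy = sum((yi-ybar)^2) = 158.75
sqrt(Sxx*Syy) ≈ 125.364469
r = Sxy / sqrt(Sxx*Syy) = 25.5 / 125.364469 ≈ 0.203407

0.2034


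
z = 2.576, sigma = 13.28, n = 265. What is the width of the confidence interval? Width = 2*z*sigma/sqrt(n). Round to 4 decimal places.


width = 2*z*sigma/sqrt(n)
2*z*sigma = 2 * 2.576 * 13.28 = 68.41856
sqrt(265) ≈ 16.278821
width = 68.41856 / 16.278821 ≈ 4.202919

4.2029


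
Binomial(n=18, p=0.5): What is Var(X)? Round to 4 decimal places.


Var = n*p*(1-p) = 18 * 0.5 * 0.5 = 4.5

4.5000


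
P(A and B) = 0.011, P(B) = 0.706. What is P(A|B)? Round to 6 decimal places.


P(A|B) = P(A and B) / P(B) = 0.011 / 0.706 = 11/706 ≈ 0.01558074

0.015581


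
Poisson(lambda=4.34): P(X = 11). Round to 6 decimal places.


P = e^(-lam) * lam^k / k!
e^(-4.34) ≈ 0.01303653
lam^k = 4.34^11 ≈ 10289328.305389
k! = 11! = 39916800
P = 0.01303653 * 10289328.305389 / 39916800 ≈ 0.003360

0.003360


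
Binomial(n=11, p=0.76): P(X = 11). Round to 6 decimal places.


P = C(n,k) * p^k * (1-p)^(n-k)
C(11,11) = 1
p^k = 0.76^11 ≈ 0.04885956
(1-p)^(n-k) = 0.24^0 = 1
P = 1 * 0.04885956 * 1 ≈ 0.048860

0.048860


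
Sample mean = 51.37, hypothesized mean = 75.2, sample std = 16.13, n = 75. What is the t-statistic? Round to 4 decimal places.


t = (xbar - mu0) / (s/sqrt(n))
xbar - mu0 = 51.37 - 75.2 = -23.83
sqrt(75) ≈ 8.66025404
s/sqrt(n) = 16.13 / 8.66025404 ≈ 1.86253197
t = -23.83 / 1.86253197 ≈ -12.794411

-12.7944


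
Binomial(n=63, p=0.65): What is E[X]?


E[X] = n*p = 63 * 0.65 = 40.95

40.95


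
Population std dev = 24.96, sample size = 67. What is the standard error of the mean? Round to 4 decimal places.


SE = sigma / sqrt(n)
sqrt(67) ≈ 8.185353
SE = 24.96 / 8.185353 ≈ 3.049349

3.0493


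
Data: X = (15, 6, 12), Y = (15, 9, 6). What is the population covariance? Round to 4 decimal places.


Cov = (1/n)*sum((xi-xbar)(yi-ybar))
n = 3, xbar = 33/3 = 11, ybar = 30/3 = 10
sum((xi-xbar)(yi-ybar)) = 21
Cov = 21 / 3 = 7

7.0000


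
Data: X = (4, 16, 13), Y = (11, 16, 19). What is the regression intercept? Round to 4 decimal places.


a = ybar - b*xbar, where b = sum((xi-xbar)(yi-ybar)) / sum((xi-xbar)^2)
n = 3, xbar = 33/3 = 11, ybar = 46/3 ≈ 15.333333
Sxy = sum((xi-xbar)(yi-ybar)) = 41
Sxx = sum((xi-xbar)^2) = 78
b = Sxy / Sxx = 41/78 ≈ 0.525641
a = 15.333333 - 0.525641 * 11 = 745/78 ≈ 9.551282

9.5513


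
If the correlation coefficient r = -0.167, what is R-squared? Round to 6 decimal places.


R^2 = r^2 = (-0.167)^2 = 0.027889

0.027889


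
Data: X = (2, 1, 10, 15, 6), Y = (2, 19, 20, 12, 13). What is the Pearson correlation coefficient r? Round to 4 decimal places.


r = sum((xi-xbar)(yi-ybar)) / sqrt(sum((xi-xbar)^2) * sum((yi-ybar)^2))
n = 5, xbar = 34/5 = 6.8, ybar = 66/5 = 13.2
Sxy = sum((xi-xbar)(yi-ybar)) = 32.2
Sxx = sum((xi-xbar)^2) = 134.8
Syy = sum((yi-ybar)^2) = 206.8
sqrt(Sxx*Syy) ≈ 166.962990
r = Sxy / sqrt(Sxx*Syy) = 32.2 / 166.962990 ≈ 0.192857

0.1929


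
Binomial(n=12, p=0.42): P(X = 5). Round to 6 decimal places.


P = C(n,k) * p^k * (1-p)^(n-k)
C(12,5) = 792
p^k = 0.42^5 ≈ 0.01306912
(1-p)^(n-k) = 0.58^7 ≈ 0.02207984
P = 792 * 0.01306912 * 0.02207984 ≈ 0.228543

0.228543


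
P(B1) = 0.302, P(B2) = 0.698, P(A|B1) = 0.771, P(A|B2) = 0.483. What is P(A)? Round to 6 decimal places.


P(A) = P(A|B1)*P(B1) + P(A|B2)*P(B2)
P(A|B1)*P(B1) = 0.771 * 0.302 = 0.232842
P(A|B2)*P(B2) = 0.483 * 0.698 = 0.337134
P(A) = 0.232842 + 0.337134 = 0.569976

0.569976


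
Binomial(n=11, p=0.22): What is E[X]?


E[X] = n*p = 11 * 0.22 = 2.42

2.42


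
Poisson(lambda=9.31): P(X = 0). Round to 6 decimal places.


P = e^(-lam) * lam^k / k!
e^(-9.31) ≈ 0.00009051455
lam^k = 9.31^0 = 1
k! = 0! = 1
P = 0.00009051455 * 1 / 1 ≈ 0.000091

0.000091


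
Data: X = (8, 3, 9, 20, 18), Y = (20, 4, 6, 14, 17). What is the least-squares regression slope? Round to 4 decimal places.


b = sum((xi-xbar)(yi-ybar)) / sum((xi-xbar)^2)
n = 5, xbar = 58/5 = 11.6, ybar = 61/5 = 12.2
Sxy = sum((xi-xbar)(yi-ybar)) = 104.4
Sxx = sum((xi-xbar)^2) = 205.2
b = Sxy / Sxx = 29/57 ≈ 0.508772

0.5088


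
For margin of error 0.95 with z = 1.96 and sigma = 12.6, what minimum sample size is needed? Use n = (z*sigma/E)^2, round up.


z*sigma/E = 1.96 * 12.6 / 0.95 = 12348/475 ≈ 25.995789
(z*sigma/E)^2 ≈ 675.781070
round up: n = 676

676


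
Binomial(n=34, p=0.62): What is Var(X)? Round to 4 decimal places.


Var = n*p*(1-p) = 34 * 0.62 * 0.38 = 8.0104

8.0104


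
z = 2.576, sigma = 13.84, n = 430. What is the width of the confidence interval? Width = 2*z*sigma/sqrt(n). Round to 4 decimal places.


width = 2*z*sigma/sqrt(n)
2*z*sigma = 2 * 2.576 * 13.84 = 71.30368
sqrt(430) ≈ 20.736441
width = 71.30368 / 20.736441 ≈ 3.438569

3.4386


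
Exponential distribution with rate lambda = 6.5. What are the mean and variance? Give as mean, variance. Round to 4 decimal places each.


mean = 1/lam, var = 1/lam^2
mean = 1 / 6.5 = 2/13 ≈ 0.153846
lam^2 = 6.5^2 = 42.25
var = 1 / 42.25 = 4/169 ≈ 0.023669

0.1538, 0.0237


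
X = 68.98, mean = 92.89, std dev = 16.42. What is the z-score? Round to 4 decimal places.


z = (X - mu) / sigma
X - mu = 68.98 - 92.89 = -23.91
z = -23.91 / 16.42 = -2391/1642 ≈ -1.456151

-1.4562


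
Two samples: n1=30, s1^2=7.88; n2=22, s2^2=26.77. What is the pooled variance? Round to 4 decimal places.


sp^2 = ((n1-1)*s1^2 + (n2-1)*s2^2)/(n1+n2-2)
(n1-1)*s1^2 = 29 * 7.88 = 228.52
(n2-1)*s2^2 = 21 * 26.77 = 562.17
numerator = 228.52 + 562.17 = 790.69
n1+n2-2 = 50
sp^2 = 790.69 / 50 = 15.8138

15.8138


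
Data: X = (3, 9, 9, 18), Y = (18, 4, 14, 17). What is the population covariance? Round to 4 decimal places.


Cov = (1/n)*sum((xi-xbar)(yi-ybar))
n = 4, xbar = 39/4 = 9.75, ybar = 53/4 = 13.25
sum((xi-xbar)(yi-ybar)) = 5.25
Cov = 5.25 / 4 = 1.3125

1.3125


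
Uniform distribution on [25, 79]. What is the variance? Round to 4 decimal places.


Var = (b-a)^2 / 12
(b-a)^2 = (79 - 25)^2 = 2916
Var = 2916/12 = 243

243.0000


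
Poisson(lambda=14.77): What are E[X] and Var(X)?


E[X] = Var(X) = lambda = 14.77

14.77, 14.77


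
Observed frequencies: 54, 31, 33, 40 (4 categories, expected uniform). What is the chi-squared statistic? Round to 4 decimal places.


chi2 = sum((O-E)^2/E), E = total/4
total = 158, E = 158/4 = 39.5
(54 - 39.5)^2 / 39.5 = 210.25 / 39.5 = 841/158 ≈ 5.322785
(31 - 39.5)^2 / 39.5 = 72.25 / 39.5 = 289/158 ≈ 1.829114
(33 - 39.5)^2 / 39.5 = 42.25 / 39.5 = 169/158 ≈ 1.069620
(40 - 39.5)^2 / 39.5 = 0.25 / 39.5 = 1/158 ≈ 0.006329
chi2 = 650/79 ≈ 8.227848

8.2278


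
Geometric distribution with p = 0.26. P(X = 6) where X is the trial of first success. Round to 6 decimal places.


P = (1-p)^(k-1) * p
(1-p)^(k-1) = 0.74^5 ≈ 0.2219007
P = 0.2219007 * 0.26 ≈ 0.05769417

0.057694


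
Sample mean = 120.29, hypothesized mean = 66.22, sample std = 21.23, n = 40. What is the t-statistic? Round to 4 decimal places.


t = (xbar - mu0) / (s/sqrt(n))
xbar - mu0 = 120.29 - 66.22 = 54.07
sqrt(40) ≈ 6.32455532
s/sqrt(n) = 21.23 / 6.32455532 ≈ 3.35675774
t = 54.07 / 3.35675774 ≈ 16.107805

16.1078


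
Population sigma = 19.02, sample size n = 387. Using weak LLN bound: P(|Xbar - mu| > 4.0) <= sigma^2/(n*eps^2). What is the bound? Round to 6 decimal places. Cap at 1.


bound = min(1, sigma^2/(n*eps^2))
sigma^2 = 19.02^2 = 361.7604
n*eps^2 = 387 * 4.0^2 = 387 * 16 = 6192
sigma^2/(n*eps^2) = 361.7604 / 6192 ≈ 0.05842384

0.058424


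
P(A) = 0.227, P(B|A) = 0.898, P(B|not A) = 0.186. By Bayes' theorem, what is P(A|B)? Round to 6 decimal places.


P(A|B) = P(B|A)*P(A) / P(B), P(B) = P(B|A)*P(A) + P(B|not A)*P(not A)
P(B|A)*P(A) = 0.898 * 0.227 = 0.203846
P(B|not A)*P(not A) = 0.186 * 0.773 = 0.143778
P(B) = 0.203846 + 0.143778 = 0.347624
P(A|B) = 0.203846 / 0.347624 ≈ 0.58639795

0.586398


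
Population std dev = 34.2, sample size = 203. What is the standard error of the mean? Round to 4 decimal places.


SE = sigma / sqrt(n)
sqrt(203) ≈ 14.247807
SE = 34.2 / 14.247807 ≈ 2.400369

2.4004


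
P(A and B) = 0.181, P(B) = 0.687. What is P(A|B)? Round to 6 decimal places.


P(A|B) = P(A and B) / P(B) = 0.181 / 0.687 = 181/687 ≈ 0.26346434

0.263464


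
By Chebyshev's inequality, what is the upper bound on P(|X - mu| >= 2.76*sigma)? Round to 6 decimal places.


P <= 1/k^2
k^2 = 2.76^2 = 7.6176
1/k^2 = 1 / 7.6176 = 625/4761 ≈ 0.13127494

0.131275


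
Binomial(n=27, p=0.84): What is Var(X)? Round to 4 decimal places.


Var = n*p*(1-p) = 27 * 0.84 * 0.16 = 3.6288

3.6288


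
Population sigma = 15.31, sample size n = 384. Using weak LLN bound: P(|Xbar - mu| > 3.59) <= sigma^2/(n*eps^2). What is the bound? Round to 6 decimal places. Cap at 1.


bound = min(1, sigma^2/(n*eps^2))
sigma^2 = 15.31^2 = 234.3961
n*eps^2 = 384 * 3.59^2 = 384 * 12.8881 = 4949.0304
sigma^2/(n*eps^2) = 234.3961 / 4949.0304 ≈ 0.04736202

0.047362


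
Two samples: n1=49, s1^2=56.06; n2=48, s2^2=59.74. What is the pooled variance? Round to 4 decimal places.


sp^2 = ((n1-1)*s1^2 + (n2-1)*s2^2)/(n1+n2-2)
(n1-1)*s1^2 = 48 * 56.06 = 2690.88
(n2-1)*s2^2 = 47 * 59.74 = 2807.78
numerator = 2690.88 + 2807.78 = 5498.66
n1+n2-2 = 95
sp^2 = 5498.66 / 95 = 274933/4750 ≈ 57.880632

57.8806
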